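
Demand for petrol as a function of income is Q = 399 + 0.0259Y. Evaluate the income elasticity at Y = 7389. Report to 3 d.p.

At Y = 7389: Q = 590.375.
dQ/dY = 0.0259.
η = (dQ/dY)·(Y/Q) = 0.0259 × (7389/590.375) = 0.324.

0.324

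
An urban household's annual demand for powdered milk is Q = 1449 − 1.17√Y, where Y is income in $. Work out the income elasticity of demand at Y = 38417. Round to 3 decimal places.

-0.094

At Y = 38417: Q = 1219.677.
dQ/dY = -1.17/(2√Y) = -0.00298466 at this income.
η = (dQ/dY)·(Y/Q) = -0.00298466 × (38417/1219.677) = -0.094.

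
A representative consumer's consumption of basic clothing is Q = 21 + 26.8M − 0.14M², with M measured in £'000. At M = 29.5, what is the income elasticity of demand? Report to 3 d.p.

At M = 29.5: Q = 689.7650.
dQ/dM = 26.8 − 0.28M = 18.54000.
η = (dQ/dM)·(M/Q) = 18.54000 × (29.5/689.7650) = 0.793.

0.793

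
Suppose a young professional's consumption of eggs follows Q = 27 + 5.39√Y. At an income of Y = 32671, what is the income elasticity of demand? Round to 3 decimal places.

At Y = 32671: Q = 1001.249.
dQ/dY = 5.39/(2√Y) = 0.01491 at this income.
η = (dQ/dY)·(Y/Q) = 0.01491 × (32671/1001.249) = 0.487.

0.487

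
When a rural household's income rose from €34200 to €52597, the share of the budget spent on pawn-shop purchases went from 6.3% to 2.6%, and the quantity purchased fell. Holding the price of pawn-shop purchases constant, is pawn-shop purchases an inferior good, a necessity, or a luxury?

Quantity demanded falls as income rises, so η < 0.

inferior good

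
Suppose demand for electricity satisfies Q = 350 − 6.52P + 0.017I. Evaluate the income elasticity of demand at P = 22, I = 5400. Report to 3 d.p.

0.308

At P = 22, I = 5400: Q = 298.360.
Holding P constant, ∂Q/∂I = 0.017.
η_I = (∂Q/∂I)·(I/Q) = 0.017 × (5400/298.360) = 0.308.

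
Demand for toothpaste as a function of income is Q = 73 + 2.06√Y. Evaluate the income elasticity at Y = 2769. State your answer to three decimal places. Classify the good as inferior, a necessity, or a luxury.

At Y = 2769: Q = 181.400.
dQ/dY = 2.06/(2√Y) = 0.0195738 at this income.
η = (dQ/dY)·(Y/Q) = 0.0195738 × (2769/181.400) = 0.299.
Since 0 < η < 1, the good is a necessity.

0.299 (necessity)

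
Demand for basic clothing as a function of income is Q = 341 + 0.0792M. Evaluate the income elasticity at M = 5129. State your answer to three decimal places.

0.544

At M = 5129: Q = 747.217.
dQ/dM = 0.0792.
η = (dQ/dM)·(M/Q) = 0.0792 × (5129/747.217) = 0.544.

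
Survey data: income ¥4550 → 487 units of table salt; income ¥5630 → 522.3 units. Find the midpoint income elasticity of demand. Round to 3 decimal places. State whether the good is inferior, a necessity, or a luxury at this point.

ΔQ = 522.3 − 487 = 35.3; midpoint Q̄ = (487 + 522.3)/2 = 504.65.
ΔI = 5630 − 4550 = 1080; midpoint Ī = (4550 + 5630)/2 = 5090.
η = (ΔQ/Q̄) ÷ (ΔI/Ī) = (35.3/504.65) ÷ (1080/5090) = 0.330.
0 < η < 1 ⇒ necessity.

0.330 (necessity)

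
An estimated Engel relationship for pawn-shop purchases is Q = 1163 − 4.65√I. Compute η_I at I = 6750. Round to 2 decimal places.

At I = 6750: Q = 780.964.
dQ/dI = -4.65/(2√I) = -0.028299 at this income.
η = (dQ/dI)·(I/Q) = -0.028299 × (6750/780.964) = -0.24.

-0.24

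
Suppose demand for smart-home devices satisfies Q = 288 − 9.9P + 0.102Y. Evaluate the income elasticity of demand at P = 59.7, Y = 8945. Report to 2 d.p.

At P = 59.7, Y = 8945: Q = 609.360.
Holding P constant, ∂Q/∂Y = 0.102.
η_Y = (∂Q/∂Y)·(Y/Q) = 0.102 × (8945/609.360) = 1.50.

1.50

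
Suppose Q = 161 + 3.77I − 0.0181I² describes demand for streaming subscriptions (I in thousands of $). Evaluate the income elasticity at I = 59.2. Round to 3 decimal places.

At I = 59.2: Q = 320.7500.
dQ/dI = 3.77 − 0.0362I = 1.62696.
η = (dQ/dI)·(I/Q) = 1.62696 × (59.2/320.7500) = 0.300.

0.300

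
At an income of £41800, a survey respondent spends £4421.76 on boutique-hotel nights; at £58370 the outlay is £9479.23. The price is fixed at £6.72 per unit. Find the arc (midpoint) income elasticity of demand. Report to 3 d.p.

2.199

With a constant price, Q₁ = 4421.76/6.72 = 658.000 and Q₂ = 9479.23/6.72 = 1410.600 (equivalently, work directly with expenditure since P cancels).
Midpoint %ΔQ = (9479.23 − 4421.76)/6950.50 = 0.72764; midpoint %ΔI = (58370 − 41800)/50085 = 0.33084.
η = 0.72764 / 0.33084 = 2.199.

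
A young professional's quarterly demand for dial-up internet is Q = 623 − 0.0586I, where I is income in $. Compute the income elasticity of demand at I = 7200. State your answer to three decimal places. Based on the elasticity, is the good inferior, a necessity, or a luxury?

At I = 7200: Q = 201.080.
dQ/dI = −0.0586.
η = (dQ/dI)·(I/Q) = -0.0586 × (7200/201.080) = -2.098.
Since η < 0, the good is an inferior good.

-2.098 (inferior good)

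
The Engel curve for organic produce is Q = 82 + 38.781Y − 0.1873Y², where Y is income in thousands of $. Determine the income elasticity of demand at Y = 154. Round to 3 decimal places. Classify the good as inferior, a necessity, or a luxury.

-1.806 (inferior good)

At Y = 154: Q = 1612.2672.
dQ/dY = 38.781 − 0.3746Y = -18.90740.
η = (dQ/dY)·(Y/Q) = -18.90740 × (154/1612.2672) = -1.806.
η < 0 ⇒ inferior good.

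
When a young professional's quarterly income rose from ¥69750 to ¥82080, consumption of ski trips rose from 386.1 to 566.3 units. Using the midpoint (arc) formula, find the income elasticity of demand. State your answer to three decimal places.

2.330

ΔQ = 566.3 − 386.1 = 180.2; midpoint Q̄ = (386.1 + 566.3)/2 = 476.2.
ΔI = 82080 − 69750 = 12330; midpoint Ī = (69750 + 82080)/2 = 75915.
η = (ΔQ/Q̄) ÷ (ΔI/Ī) = (180.2/476.2) ÷ (12330/75915) = 2.330.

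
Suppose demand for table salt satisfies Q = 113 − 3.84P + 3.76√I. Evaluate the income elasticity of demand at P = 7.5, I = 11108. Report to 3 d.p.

At P = 7.5, I = 11108: Q = 480.483.
Holding P constant, ∂Q/∂I = 3.76/(2√I) = 0.0178377.
η_I = (∂Q/∂I)·(I/Q) = 0.0178377 × (11108/480.483) = 0.412.

0.412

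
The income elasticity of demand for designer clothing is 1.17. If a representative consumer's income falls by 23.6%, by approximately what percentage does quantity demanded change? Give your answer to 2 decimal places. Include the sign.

-27.61%

%ΔQ ≈ η × %ΔI = 1.17 × (-23.6%) = -27.61%.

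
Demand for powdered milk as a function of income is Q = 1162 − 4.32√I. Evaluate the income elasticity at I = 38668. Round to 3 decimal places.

-1.359

At I = 38668: Q = 312.507.
dQ/dI = -4.32/(2√I) = -0.0109844 at this income.
η = (dQ/dI)·(I/Q) = -0.0109844 × (38668/312.507) = -1.359.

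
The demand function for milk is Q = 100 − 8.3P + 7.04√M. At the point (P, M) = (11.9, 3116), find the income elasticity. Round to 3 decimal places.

0.498

At P = 11.9, M = 3116: Q = 394.211.
Holding P constant, ∂Q/∂M = 7.04/(2√M) = 0.0630585.
η_M = (∂Q/∂M)·(M/Q) = 0.0630585 × (3116/394.211) = 0.498.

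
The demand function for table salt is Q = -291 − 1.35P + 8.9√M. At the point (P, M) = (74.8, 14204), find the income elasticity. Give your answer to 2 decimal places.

At P = 74.8, M = 14204: Q = 668.727.
Holding P constant, ∂Q/∂M = 8.9/(2√M) = 0.0373383.
η_M = (∂Q/∂M)·(M/Q) = 0.0373383 × (14204/668.727) = 0.79.

0.79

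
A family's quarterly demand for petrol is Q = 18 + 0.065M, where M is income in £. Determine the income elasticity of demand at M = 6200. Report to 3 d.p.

0.957

At M = 6200: Q = 421.000.
dQ/dM = 0.065.
η = (dQ/dM)·(M/Q) = 0.065 × (6200/421.000) = 0.957.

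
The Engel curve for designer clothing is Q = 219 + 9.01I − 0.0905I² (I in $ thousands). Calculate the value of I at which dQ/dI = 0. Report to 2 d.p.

49.78

dQ/dI = 9.01 − 0.181I.
The good is inferior where dQ/dI < 0. Setting dQ/dI = 0 gives I = 9.01 / 0.181 = 49.78.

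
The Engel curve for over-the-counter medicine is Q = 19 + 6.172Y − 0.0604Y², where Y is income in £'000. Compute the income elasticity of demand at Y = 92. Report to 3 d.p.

-6.014

At Y = 92: Q = 75.5984.
dQ/dY = 6.172 − 0.1208Y = -4.94160.
η = (dQ/dY)·(Y/Q) = -4.94160 × (92/75.5984) = -6.014.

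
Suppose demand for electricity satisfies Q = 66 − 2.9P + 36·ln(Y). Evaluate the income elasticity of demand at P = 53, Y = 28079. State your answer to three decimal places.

At P = 53, Y = 28079: Q = 281.040.
Holding P constant, ∂Q/∂Y = 36/Y = 0.0012821.
η_Y = (∂Q/∂Y)·(Y/Q) = 0.0012821 × (28079/281.040) = 0.128.

0.128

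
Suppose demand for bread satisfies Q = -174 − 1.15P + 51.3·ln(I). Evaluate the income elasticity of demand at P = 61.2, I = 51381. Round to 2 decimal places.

At P = 61.2, I = 51381: Q = 312.072.
Holding P constant, ∂Q/∂I = 51.3/I = 0.000998424.
η_I = (∂Q/∂I)·(I/Q) = 0.000998424 × (51381/312.072) = 0.16.

0.16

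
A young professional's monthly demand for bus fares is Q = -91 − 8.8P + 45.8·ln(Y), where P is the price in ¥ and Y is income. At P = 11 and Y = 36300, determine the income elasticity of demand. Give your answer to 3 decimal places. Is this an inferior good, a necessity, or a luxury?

0.156 (necessity)

At P = 11, Y = 36300: Q = 293.080.
Holding P constant, ∂Q/∂Y = 45.8/Y = 0.00126171.
η_Y = (∂Q/∂Y)·(Y/Q) = 0.00126171 × (36300/293.080) = 0.156.
Since 0 < η < 1, this is a necessity.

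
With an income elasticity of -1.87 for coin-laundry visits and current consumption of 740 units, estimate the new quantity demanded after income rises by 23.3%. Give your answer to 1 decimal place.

417.6

%ΔQ ≈ η × %ΔI = -1.87 × 23.3% = -43.571%.
New Q ≈ 740 × (1 − 0.43571) = 417.6.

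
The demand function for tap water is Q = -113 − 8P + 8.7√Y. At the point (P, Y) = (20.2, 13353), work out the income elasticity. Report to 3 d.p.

0.688

At P = 20.2, Y = 13353: Q = 730.730.
Holding P constant, ∂Q/∂Y = 8.7/(2√Y) = 0.0376444.
η_Y = (∂Q/∂Y)·(Y/Q) = 0.0376444 × (13353/730.730) = 0.688.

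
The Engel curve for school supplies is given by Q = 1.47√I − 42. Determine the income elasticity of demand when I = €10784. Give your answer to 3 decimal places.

0.690

At I = 10784: Q = 110.654.
dQ/dI = 1.47/(2√I) = 0.00707779 at this income.
η = (dQ/dI)·(I/Q) = 0.00707779 × (10784/110.654) = 0.690.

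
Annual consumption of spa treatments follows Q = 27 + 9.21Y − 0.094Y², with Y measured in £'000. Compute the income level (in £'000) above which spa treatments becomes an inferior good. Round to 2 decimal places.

48.99

dQ/dY = 9.21 − 0.188Y.
The good is inferior where dQ/dY < 0. Setting dQ/dY = 0 gives Y = 9.21 / 0.188 = 48.99.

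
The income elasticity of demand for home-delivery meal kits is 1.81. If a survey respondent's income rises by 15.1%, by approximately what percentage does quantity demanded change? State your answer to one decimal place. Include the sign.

27.3%

%ΔQ ≈ η × %ΔI = 1.81 × 15.1% = 27.3%.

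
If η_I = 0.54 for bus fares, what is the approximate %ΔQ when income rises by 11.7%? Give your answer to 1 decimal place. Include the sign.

6.3%

%ΔQ ≈ η × %ΔI = 0.54 × 11.7% = 6.3%.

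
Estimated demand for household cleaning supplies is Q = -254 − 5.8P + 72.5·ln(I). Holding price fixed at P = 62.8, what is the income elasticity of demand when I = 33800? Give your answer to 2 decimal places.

At P = 62.8, I = 33800: Q = 137.806.
Holding P constant, ∂Q/∂I = 72.5/I = 0.00214497.
η_I = (∂Q/∂I)·(I/Q) = 0.00214497 × (33800/137.806) = 0.53.

0.53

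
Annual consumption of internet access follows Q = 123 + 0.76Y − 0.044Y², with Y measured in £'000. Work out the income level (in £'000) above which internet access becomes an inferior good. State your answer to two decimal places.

8.64

dQ/dY = 0.76 − 0.088Y.
The good is inferior where dQ/dY < 0. Setting dQ/dY = 0 gives Y = 0.76 / 0.088 = 8.64.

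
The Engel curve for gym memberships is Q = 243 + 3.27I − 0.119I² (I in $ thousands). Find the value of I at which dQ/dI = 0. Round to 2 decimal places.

dQ/dI = 3.27 − 0.238I.
The good is inferior where dQ/dI < 0. Setting dQ/dI = 0 gives I = 3.27 / 0.238 = 13.74.

13.74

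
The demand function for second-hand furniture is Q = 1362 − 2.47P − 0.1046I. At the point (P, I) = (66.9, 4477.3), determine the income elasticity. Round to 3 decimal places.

At P = 66.9, I = 4477.3: Q = 728.431.
Holding P constant, ∂Q/∂I = −0.1046.
η_I = (∂Q/∂I)·(I/Q) = -0.1046 × (4477.3/728.431) = -0.643.

-0.643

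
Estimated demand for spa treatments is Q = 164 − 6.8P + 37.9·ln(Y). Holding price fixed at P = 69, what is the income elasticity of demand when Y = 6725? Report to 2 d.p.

1.31

At P = 69, Y = 6725: Q = 28.835.
Holding P constant, ∂Q/∂Y = 37.9/Y = 0.00563569.
η_Y = (∂Q/∂Y)·(Y/Q) = 0.00563569 × (6725/28.835) = 1.31.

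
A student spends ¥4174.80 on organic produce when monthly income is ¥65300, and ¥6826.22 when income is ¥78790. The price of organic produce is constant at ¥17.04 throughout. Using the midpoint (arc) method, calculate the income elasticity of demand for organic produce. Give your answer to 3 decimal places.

2.574

With a constant price, Q₁ = 4174.80/17.04 = 245.000 and Q₂ = 6826.22/17.04 = 400.600 (equivalently, work directly with expenditure since P cancels).
Midpoint %ΔQ = (6826.22 − 4174.80)/5500.51 = 0.48203; midpoint %ΔI = (78790 − 65300)/72045 = 0.18724.
η = 0.48203 / 0.18724 = 2.574.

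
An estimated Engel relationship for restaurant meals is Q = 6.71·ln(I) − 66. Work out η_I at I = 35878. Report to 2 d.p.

At I = 35878: Q = 4.374.
dQ/dI = 6.71/I = 0.000187023 at this income.
η = (dQ/dI)·(I/Q) = 0.000187023 × (35878/4.374) = 1.53.

1.53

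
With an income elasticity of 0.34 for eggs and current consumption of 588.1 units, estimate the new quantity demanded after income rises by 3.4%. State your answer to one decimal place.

%ΔQ ≈ η × %ΔI = 0.34 × 3.4% = 1.156%.
New Q ≈ 588.1 × (1 + 0.01156) = 594.9.

594.9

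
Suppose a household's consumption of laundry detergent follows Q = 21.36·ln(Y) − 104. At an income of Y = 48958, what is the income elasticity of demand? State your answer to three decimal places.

At Y = 48958: Q = 126.661.
dQ/dY = 21.36/Y = 0.000436292 at this income.
η = (dQ/dY)·(Y/Q) = 0.000436292 × (48958/126.661) = 0.169.

0.169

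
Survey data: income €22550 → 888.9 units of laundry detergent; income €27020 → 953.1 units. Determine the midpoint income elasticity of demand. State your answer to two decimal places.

0.39

ΔQ = 953.1 − 888.9 = 64.2; midpoint Q̄ = (888.9 + 953.1)/2 = 921.
ΔI = 27020 − 22550 = 4470; midpoint Ī = (22550 + 27020)/2 = 24785.
η = (ΔQ/Q̄) ÷ (ΔI/Ī) = (64.2/921) ÷ (4470/24785) = 0.39.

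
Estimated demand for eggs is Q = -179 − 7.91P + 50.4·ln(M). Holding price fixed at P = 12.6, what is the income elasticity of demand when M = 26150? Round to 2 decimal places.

0.22

At P = 12.6, M = 26150: Q = 233.983.
Holding P constant, ∂Q/∂M = 50.4/M = 0.00192734.
η_M = (∂Q/∂M)·(M/Q) = 0.00192734 × (26150/233.983) = 0.22.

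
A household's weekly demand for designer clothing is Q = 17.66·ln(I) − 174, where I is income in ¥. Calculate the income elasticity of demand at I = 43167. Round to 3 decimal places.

At I = 43167: Q = 14.482.
dQ/dI = 17.66/I = 0.000409109 at this income.
η = (dQ/dI)·(I/Q) = 0.000409109 × (43167/14.482) = 1.219.

1.219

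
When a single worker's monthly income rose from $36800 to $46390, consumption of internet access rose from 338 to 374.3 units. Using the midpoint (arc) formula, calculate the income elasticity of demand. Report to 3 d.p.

0.442

ΔQ = 374.3 − 338 = 36.3; midpoint Q̄ = (338 + 374.3)/2 = 356.15.
ΔI = 46390 − 36800 = 9590; midpoint Ī = (36800 + 46390)/2 = 41595.
η = (ΔQ/Q̄) ÷ (ΔI/Ī) = (36.3/356.15) ÷ (9590/41595) = 0.442.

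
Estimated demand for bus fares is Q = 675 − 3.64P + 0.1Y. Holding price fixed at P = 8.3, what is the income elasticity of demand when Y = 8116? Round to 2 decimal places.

At P = 8.3, Y = 8116: Q = 1456.388.
Holding P constant, ∂Q/∂Y = 0.1.
η_Y = (∂Q/∂Y)·(Y/Q) = 0.1 × (8116/1456.388) = 0.56.

0.56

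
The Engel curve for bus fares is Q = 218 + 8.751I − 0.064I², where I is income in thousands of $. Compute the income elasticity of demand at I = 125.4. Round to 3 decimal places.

At I = 125.4: Q = 308.9652.
dQ/dI = 8.751 − 0.128I = -7.30020.
η = (dQ/dI)·(I/Q) = -7.30020 × (125.4/308.9652) = -2.963.

-2.963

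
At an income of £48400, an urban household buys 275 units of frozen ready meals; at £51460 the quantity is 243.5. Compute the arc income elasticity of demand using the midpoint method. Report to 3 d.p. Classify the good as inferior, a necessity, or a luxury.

ΔQ = 243.5 − 275 = -31.5; midpoint Q̄ = (275 + 243.5)/2 = 259.25.
ΔI = 51460 − 48400 = 3060; midpoint Ī = (48400 + 51460)/2 = 49930.
η = (ΔQ/Q̄) ÷ (ΔI/Ī) = (-31.5/259.25) ÷ (3060/49930) = -1.983.
η < 0 ⇒ inferior good.

-1.983 (inferior good)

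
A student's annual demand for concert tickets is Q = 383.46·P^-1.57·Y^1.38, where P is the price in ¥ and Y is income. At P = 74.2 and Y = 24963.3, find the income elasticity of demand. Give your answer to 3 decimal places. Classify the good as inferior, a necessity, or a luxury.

1.380 (luxury)

For a multiplicative demand Q = A·P^α·Y^β, the income elasticity is β everywhere.
Here β = 1.38, so η = 1.380.
Since η > 1, this is a luxury.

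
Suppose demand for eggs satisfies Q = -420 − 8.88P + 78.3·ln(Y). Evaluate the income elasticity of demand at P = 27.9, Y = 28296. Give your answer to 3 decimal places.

At P = 27.9, Y = 28296: Q = 134.860.
Holding P constant, ∂Q/∂Y = 78.3/Y = 0.00276718.
η_Y = (∂Q/∂Y)·(Y/Q) = 0.00276718 × (28296/134.860) = 0.581.

0.581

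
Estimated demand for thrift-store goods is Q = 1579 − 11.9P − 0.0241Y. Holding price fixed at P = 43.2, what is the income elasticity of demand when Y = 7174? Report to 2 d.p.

At P = 43.2, Y = 7174: Q = 892.027.
Holding P constant, ∂Q/∂Y = −0.0241.
η_Y = (∂Q/∂Y)·(Y/Q) = -0.0241 × (7174/892.027) = -0.19.

-0.19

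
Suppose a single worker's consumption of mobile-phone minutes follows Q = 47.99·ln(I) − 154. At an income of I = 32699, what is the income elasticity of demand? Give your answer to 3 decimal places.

0.139

At I = 32699: Q = 344.861.
dQ/dI = 47.99/I = 0.00146763 at this income.
η = (dQ/dI)·(I/Q) = 0.00146763 × (32699/344.861) = 0.139.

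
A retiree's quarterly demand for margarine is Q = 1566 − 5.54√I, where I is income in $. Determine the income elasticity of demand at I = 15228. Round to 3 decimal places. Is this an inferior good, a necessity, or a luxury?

At I = 15228: Q = 882.354.
dQ/dI = -5.54/(2√I) = -0.022447 at this income.
η = (dQ/dI)·(I/Q) = -0.022447 × (15228/882.354) = -0.387.
Since η < 0, the good is an inferior good.

-0.387 (inferior good)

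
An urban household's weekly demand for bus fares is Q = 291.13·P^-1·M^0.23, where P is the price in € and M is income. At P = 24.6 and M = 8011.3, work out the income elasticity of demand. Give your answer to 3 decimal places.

0.230

For a multiplicative demand Q = A·P^α·M^β, the income elasticity is β everywhere.
Here β = 0.23, so η = 0.230.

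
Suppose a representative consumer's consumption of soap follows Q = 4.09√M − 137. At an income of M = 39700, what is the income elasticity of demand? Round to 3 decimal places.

0.601

At M = 39700: Q = 677.927.
dQ/dM = 4.09/(2√M) = 0.0102636 at this income.
η = (dQ/dM)·(M/Q) = 0.0102636 × (39700/677.927) = 0.601.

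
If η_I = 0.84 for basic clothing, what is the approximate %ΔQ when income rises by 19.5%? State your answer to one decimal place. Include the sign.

16.4%

%ΔQ ≈ η × %ΔI = 0.84 × 19.5% = 16.4%.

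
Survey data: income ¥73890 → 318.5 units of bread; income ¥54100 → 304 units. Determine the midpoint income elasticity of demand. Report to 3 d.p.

ΔQ = 304 − 318.5 = -14.5; midpoint Q̄ = (318.5 + 304)/2 = 311.25.
ΔI = 54100 − 73890 = -19790; midpoint Ī = (73890 + 54100)/2 = 63995.
η = (ΔQ/Q̄) ÷ (ΔI/Ī) = (-14.5/311.25) ÷ (-19790/63995) = 0.151.

0.151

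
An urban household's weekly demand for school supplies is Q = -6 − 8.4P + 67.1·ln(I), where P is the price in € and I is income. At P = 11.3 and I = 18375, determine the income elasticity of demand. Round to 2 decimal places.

At P = 11.3, I = 18375: Q = 557.918.
Holding P constant, ∂Q/∂I = 67.1/I = 0.0036517.
η_I = (∂Q/∂I)·(I/Q) = 0.0036517 × (18375/557.918) = 0.12.

0.12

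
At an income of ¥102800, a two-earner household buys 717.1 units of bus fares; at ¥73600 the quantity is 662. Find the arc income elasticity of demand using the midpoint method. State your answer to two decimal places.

0.24

ΔQ = 662 − 717.1 = -55.1; midpoint Q̄ = (717.1 + 662)/2 = 689.55.
ΔI = 73600 − 102800 = -29200; midpoint Ī = (102800 + 73600)/2 = 88200.
η = (ΔQ/Q̄) ÷ (ΔI/Ī) = (-55.1/689.55) ÷ (-29200/88200) = 0.24.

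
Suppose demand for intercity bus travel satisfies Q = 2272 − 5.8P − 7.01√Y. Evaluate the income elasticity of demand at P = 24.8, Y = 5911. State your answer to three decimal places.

At P = 24.8, Y = 5911: Q = 1589.210.
Holding P constant, ∂Q/∂Y = -7.01/(2√Y) = -0.0455887.
η_Y = (∂Q/∂Y)·(Y/Q) = -0.0455887 × (5911/1589.210) = -0.170.

-0.170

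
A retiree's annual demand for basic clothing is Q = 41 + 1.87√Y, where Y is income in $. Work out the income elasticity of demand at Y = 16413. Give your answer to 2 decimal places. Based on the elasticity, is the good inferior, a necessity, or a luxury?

At Y = 16413: Q = 280.572.
dQ/dY = 1.87/(2√Y) = 0.00729823 at this income.
η = (dQ/dY)·(Y/Q) = 0.00729823 × (16413/280.572) = 0.43.
Since 0 < η < 1, the good is a necessity.

0.43 (necessity)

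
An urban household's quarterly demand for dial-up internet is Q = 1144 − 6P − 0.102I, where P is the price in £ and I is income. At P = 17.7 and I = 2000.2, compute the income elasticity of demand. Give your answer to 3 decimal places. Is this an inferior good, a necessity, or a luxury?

-0.245 (inferior good)

At P = 17.7, I = 2000.2: Q = 833.780.
Holding P constant, ∂Q/∂I = −0.102.
η_I = (∂Q/∂I)·(I/Q) = -0.102 × (2000.2/833.780) = -0.245.
Since η < 0, this is an inferior good.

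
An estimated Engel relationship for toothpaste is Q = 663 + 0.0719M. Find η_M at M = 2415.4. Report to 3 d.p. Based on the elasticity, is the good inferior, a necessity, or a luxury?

At M = 2415.4: Q = 836.667.
dQ/dM = 0.0719.
η = (dQ/dM)·(M/Q) = 0.0719 × (2415.4/836.667) = 0.208.
Since 0 < η < 1, the good is a necessity.

0.208 (necessity)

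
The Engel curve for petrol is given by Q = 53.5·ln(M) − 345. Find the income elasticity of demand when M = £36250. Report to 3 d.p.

At M = 36250: Q = 216.653.
dQ/dM = 53.5/M = 0.00147586 at this income.
η = (dQ/dM)·(M/Q) = 0.00147586 × (36250/216.653) = 0.247.

0.247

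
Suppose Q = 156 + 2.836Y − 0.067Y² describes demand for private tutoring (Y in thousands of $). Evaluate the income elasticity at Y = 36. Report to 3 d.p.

-0.418

At Y = 36: Q = 171.2640.
dQ/dY = 2.836 − 0.134Y = -1.98800.
η = (dQ/dY)·(Y/Q) = -1.98800 × (36/171.2640) = -0.418.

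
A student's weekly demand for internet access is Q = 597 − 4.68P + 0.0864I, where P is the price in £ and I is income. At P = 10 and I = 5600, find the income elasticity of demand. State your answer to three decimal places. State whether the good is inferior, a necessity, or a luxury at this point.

0.468 (necessity)

At P = 10, I = 5600: Q = 1034.040.
Holding P constant, ∂Q/∂I = 0.0864.
η_I = (∂Q/∂I)·(I/Q) = 0.0864 × (5600/1034.040) = 0.468.
Since 0 < η < 1, this is a necessity.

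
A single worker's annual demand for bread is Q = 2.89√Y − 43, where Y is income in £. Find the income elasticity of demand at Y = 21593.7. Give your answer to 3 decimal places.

At Y = 21593.7: Q = 381.680.
dQ/dY = 2.89/(2√Y) = 0.00983341 at this income.
η = (dQ/dY)·(Y/Q) = 0.00983341 × (21593.7/381.680) = 0.556.

0.556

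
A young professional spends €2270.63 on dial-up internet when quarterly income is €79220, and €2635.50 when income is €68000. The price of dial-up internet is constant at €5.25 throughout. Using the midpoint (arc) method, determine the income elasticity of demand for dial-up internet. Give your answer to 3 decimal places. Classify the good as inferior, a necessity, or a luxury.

-0.976 (inferior good)

With a constant price, Q₁ = 2270.63/5.25 = 432.501 and Q₂ = 2635.50/5.25 = 502.000 (equivalently, work directly with expenditure since P cancels).
Midpoint %ΔQ = (2635.50 − 2270.63)/2453.07 = 0.14874; midpoint %ΔI = (68000 − 79220)/73610 = -0.15242.
η = 0.14874 / -0.15242 = -0.976.
η < 0 ⇒ inferior good.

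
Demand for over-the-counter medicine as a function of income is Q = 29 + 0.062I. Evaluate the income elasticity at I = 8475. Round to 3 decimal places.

At I = 8475: Q = 554.450.
dQ/dI = 0.062.
η = (dQ/dI)·(I/Q) = 0.062 × (8475/554.450) = 0.948.

0.948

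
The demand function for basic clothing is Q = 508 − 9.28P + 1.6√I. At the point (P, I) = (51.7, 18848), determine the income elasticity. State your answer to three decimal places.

At P = 51.7, I = 18848: Q = 247.885.
Holding P constant, ∂Q/∂I = 1.6/(2√I) = 0.00582717.
η_I = (∂Q/∂I)·(I/Q) = 0.00582717 × (18848/247.885) = 0.443.

0.443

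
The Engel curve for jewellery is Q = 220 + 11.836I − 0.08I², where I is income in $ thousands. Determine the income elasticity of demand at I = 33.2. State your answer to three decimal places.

0.413

At I = 33.2: Q = 524.7760.
dQ/dI = 11.836 − 0.16I = 6.52400.
η = (dQ/dI)·(I/Q) = 6.52400 × (33.2/524.7760) = 0.413.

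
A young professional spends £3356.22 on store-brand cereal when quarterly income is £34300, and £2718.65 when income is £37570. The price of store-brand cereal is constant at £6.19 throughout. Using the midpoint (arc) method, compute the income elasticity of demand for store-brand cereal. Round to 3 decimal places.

With a constant price, Q₁ = 3356.22/6.19 = 542.200 and Q₂ = 2718.65/6.19 = 439.200 (equivalently, work directly with expenditure since P cancels).
Midpoint %ΔQ = (2718.65 − 3356.22)/3037.44 = -0.20990; midpoint %ΔI = (37570 − 34300)/35935 = 0.09100.
η = -0.20990 / 0.09100 = -2.307.

-2.307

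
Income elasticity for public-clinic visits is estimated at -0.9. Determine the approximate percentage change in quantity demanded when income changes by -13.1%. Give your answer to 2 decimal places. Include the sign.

11.79%

%ΔQ ≈ η × %ΔI = -0.9 × (-13.1%) = 11.79%.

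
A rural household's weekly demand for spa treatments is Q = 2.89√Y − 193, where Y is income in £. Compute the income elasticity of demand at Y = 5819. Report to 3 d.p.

4.015

At Y = 5819: Q = 27.456.
dQ/dY = 2.89/(2√Y) = 0.0189428 at this income.
η = (dQ/dY)·(Y/Q) = 0.0189428 × (5819/27.456) = 4.015.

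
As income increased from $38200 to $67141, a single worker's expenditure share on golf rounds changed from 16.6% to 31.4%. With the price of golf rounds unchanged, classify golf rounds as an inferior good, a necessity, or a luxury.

luxury

The budget share rises as income rises, so η > 1.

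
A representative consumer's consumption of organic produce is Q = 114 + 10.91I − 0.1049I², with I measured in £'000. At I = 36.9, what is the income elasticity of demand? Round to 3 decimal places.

0.313

At I = 36.9: Q = 373.7461.
dQ/dI = 10.91 − 0.2098I = 3.16838.
η = (dQ/dI)·(I/Q) = 3.16838 × (36.9/373.7461) = 0.313.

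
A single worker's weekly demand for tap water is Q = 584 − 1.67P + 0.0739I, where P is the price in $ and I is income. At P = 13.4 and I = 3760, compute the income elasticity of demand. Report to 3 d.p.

0.331

At P = 13.4, I = 3760: Q = 839.486.
Holding P constant, ∂Q/∂I = 0.0739.
η_I = (∂Q/∂I)·(I/Q) = 0.0739 × (3760/839.486) = 0.331.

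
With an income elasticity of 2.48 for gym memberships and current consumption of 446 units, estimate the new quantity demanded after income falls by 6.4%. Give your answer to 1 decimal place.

%ΔQ ≈ η × %ΔI = 2.48 × (-6.4%) = -15.872%.
New Q ≈ 446 × (1 − 0.15872) = 375.2.

375.2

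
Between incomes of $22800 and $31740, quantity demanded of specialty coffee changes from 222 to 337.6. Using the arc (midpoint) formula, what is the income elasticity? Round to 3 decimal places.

ΔQ = 337.6 − 222 = 115.6; midpoint Q̄ = (222 + 337.6)/2 = 279.8.
ΔI = 31740 − 22800 = 8940; midpoint Ī = (22800 + 31740)/2 = 27270.
η = (ΔQ/Q̄) ÷ (ΔI/Ī) = (115.6/279.8) ÷ (8940/27270) = 1.260.

1.260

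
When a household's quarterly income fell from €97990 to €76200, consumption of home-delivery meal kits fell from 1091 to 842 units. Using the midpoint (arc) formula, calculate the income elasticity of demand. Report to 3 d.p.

1.030

ΔQ = 842 − 1091 = -249; midpoint Q̄ = (1091 + 842)/2 = 966.5.
ΔI = 76200 − 97990 = -21790; midpoint Ī = (97990 + 76200)/2 = 87095.
η = (ΔQ/Q̄) ÷ (ΔI/Ī) = (-249/966.5) ÷ (-21790/87095) = 1.030.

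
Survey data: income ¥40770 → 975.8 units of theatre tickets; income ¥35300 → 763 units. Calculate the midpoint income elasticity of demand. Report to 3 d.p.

1.702

ΔQ = 763 − 975.8 = -212.8; midpoint Q̄ = (975.8 + 763)/2 = 869.4.
ΔI = 35300 − 40770 = -5470; midpoint Ī = (40770 + 35300)/2 = 38035.
η = (ΔQ/Q̄) ÷ (ΔI/Ī) = (-212.8/869.4) ÷ (-5470/38035) = 1.702.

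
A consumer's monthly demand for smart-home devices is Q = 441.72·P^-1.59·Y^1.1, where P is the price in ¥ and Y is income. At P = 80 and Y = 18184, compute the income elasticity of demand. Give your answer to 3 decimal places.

1.100

For a multiplicative demand Q = A·P^α·Y^β, the income elasticity is β everywhere.
Here β = 1.1, so η = 1.100.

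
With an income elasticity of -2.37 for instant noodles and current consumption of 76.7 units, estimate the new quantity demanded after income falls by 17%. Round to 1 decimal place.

107.6

%ΔQ ≈ η × %ΔI = -2.37 × (-17%) = 40.29%.
New Q ≈ 76.7 × (1 + 0.4029) = 107.6.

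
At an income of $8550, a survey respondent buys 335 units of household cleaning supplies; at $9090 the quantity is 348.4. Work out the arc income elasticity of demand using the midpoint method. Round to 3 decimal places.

0.641

ΔQ = 348.4 − 335 = 13.4; midpoint Q̄ = (335 + 348.4)/2 = 341.7.
ΔI = 9090 − 8550 = 540; midpoint Ī = (8550 + 9090)/2 = 8820.
η = (ΔQ/Q̄) ÷ (ΔI/Ī) = (13.4/341.7) ÷ (540/8820) = 0.641.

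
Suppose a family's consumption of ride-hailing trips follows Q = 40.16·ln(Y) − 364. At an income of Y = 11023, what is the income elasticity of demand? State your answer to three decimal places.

At Y = 11023: Q = 9.799.
dQ/dY = 40.16/Y = 0.00364329 at this income.
η = (dQ/dY)·(Y/Q) = 0.00364329 × (11023/9.799) = 4.098.

4.098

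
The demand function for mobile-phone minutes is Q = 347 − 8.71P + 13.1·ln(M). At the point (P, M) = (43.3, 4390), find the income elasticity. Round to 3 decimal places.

At P = 43.3, M = 4390: Q = 79.728.
Holding P constant, ∂Q/∂M = 13.1/M = 0.00298405.
η_M = (∂Q/∂M)·(M/Q) = 0.00298405 × (4390/79.728) = 0.164.

0.164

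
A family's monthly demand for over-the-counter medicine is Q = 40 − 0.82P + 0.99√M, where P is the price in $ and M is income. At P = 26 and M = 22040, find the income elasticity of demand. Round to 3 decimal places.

At P = 26, M = 22040: Q = 165.654.
Holding P constant, ∂Q/∂M = 0.99/(2√M) = 0.00333426.
η_M = (∂Q/∂M)·(M/Q) = 0.00333426 × (22040/165.654) = 0.444.

0.444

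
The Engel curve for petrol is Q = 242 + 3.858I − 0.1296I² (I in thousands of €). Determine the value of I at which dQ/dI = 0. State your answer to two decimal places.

14.88

dQ/dI = 3.858 − 0.2592I.
The good is inferior where dQ/dI < 0. Setting dQ/dI = 0 gives I = 3.858 / 0.2592 = 14.88.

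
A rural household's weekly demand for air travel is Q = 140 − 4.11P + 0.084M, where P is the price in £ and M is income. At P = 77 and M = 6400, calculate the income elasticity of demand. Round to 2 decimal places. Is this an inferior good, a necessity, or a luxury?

At P = 77, M = 6400: Q = 361.130.
Holding P constant, ∂Q/∂M = 0.084.
η_M = (∂Q/∂M)·(M/Q) = 0.084 × (6400/361.130) = 1.49.
Since η > 1, this is a luxury.

1.49 (luxury)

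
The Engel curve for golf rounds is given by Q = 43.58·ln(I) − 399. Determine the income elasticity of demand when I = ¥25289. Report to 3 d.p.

At I = 25289: Q = 42.819.
dQ/dI = 43.58/I = 0.00172328 at this income.
η = (dQ/dI)·(I/Q) = 0.00172328 × (25289/42.819) = 1.018.

1.018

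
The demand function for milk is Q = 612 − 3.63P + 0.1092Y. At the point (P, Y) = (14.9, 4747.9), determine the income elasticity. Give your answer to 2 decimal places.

0.48

At P = 14.9, Y = 4747.9: Q = 1076.384.
Holding P constant, ∂Q/∂Y = 0.1092.
η_Y = (∂Q/∂Y)·(Y/Q) = 0.1092 × (4747.9/1076.384) = 0.48.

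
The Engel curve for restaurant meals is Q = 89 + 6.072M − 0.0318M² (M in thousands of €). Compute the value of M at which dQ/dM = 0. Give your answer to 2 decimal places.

dQ/dM = 6.072 − 0.0636M.
The good is inferior where dQ/dM < 0. Setting dQ/dM = 0 gives M = 6.072 / 0.0636 = 95.47.

95.47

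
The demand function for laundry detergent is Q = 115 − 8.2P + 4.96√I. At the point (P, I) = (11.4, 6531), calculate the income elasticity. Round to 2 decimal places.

0.47

At P = 11.4, I = 6531: Q = 422.360.
Holding P constant, ∂Q/∂I = 4.96/(2√I) = 0.0306875.
η_I = (∂Q/∂I)·(I/Q) = 0.0306875 × (6531/422.360) = 0.47.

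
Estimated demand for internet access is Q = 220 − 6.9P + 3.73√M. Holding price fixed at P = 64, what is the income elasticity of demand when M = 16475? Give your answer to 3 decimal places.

0.931

At P = 64, M = 16475: Q = 257.164.
Holding P constant, ∂Q/∂M = 3.73/(2√M) = 0.01453.
η_M = (∂Q/∂M)·(M/Q) = 0.01453 × (16475/257.164) = 0.931.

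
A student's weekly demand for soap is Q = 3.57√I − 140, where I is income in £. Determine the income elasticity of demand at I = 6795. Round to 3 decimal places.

0.954

At I = 6795: Q = 154.281.
dQ/dI = 3.57/(2√I) = 0.0216543 at this income.
η = (dQ/dI)·(I/Q) = 0.0216543 × (6795/154.281) = 0.954.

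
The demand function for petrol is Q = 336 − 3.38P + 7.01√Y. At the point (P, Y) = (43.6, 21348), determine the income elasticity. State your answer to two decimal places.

0.42

At P = 43.6, Y = 21348: Q = 1212.860.
Holding P constant, ∂Q/∂Y = 7.01/(2√Y) = 0.0239888.
η_Y = (∂Q/∂Y)·(Y/Q) = 0.0239888 × (21348/1212.860) = 0.42.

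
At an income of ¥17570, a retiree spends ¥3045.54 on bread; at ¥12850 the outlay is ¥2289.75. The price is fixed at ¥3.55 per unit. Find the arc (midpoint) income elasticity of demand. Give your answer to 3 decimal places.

With a constant price, Q₁ = 3045.54/3.55 = 857.899 and Q₂ = 2289.75/3.55 = 645.000 (equivalently, work directly with expenditure since P cancels).
Midpoint %ΔQ = (2289.75 − 3045.54)/2667.65 = -0.28332; midpoint %ΔI = (12850 − 17570)/15210 = -0.31032.
η = -0.28332 / -0.31032 = 0.913.

0.913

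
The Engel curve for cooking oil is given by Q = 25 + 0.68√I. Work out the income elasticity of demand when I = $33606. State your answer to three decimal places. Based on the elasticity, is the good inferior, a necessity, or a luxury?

At I = 33606: Q = 149.657.
dQ/dI = 0.68/(2√I) = 0.00185469 at this income.
η = (dQ/dI)·(I/Q) = 0.00185469 × (33606/149.657) = 0.416.
Since 0 < η < 1, the good is a necessity.

0.416 (necessity)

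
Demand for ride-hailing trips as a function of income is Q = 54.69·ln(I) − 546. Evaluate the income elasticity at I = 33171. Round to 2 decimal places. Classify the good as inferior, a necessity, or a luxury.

At I = 33171: Q = 23.292.
dQ/dI = 54.69/I = 0.00164873 at this income.
η = (dQ/dI)·(I/Q) = 0.00164873 × (33171/23.292) = 2.35.
Since η > 1, the good is a luxury.

2.35 (luxury)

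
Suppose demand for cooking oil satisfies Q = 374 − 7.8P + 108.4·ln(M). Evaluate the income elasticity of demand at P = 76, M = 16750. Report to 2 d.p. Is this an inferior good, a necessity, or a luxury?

At P = 76, M = 16750: Q = 835.515.
Holding P constant, ∂Q/∂M = 108.4/M = 0.00647164.
η_M = (∂Q/∂M)·(M/Q) = 0.00647164 × (16750/835.515) = 0.13.
Since 0 < η < 1, this is a necessity.

0.13 (necessity)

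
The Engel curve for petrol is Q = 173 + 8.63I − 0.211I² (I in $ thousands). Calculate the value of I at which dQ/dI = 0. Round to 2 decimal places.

20.45

dQ/dI = 8.63 − 0.422I.
The good is inferior where dQ/dI < 0. Setting dQ/dI = 0 gives I = 8.63 / 0.422 = 20.45.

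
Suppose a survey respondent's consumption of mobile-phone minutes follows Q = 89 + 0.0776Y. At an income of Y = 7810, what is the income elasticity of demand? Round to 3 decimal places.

At Y = 7810: Q = 695.056.
dQ/dY = 0.0776.
η = (dQ/dY)·(Y/Q) = 0.0776 × (7810/695.056) = 0.872.

0.872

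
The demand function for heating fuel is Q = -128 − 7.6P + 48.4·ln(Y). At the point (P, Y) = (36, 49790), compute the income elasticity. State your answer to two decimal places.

0.40

At P = 36, Y = 49790: Q = 121.874.
Holding P constant, ∂Q/∂Y = 48.4/Y = 0.000972083.
η_Y = (∂Q/∂Y)·(Y/Q) = 0.000972083 × (49790/121.874) = 0.40.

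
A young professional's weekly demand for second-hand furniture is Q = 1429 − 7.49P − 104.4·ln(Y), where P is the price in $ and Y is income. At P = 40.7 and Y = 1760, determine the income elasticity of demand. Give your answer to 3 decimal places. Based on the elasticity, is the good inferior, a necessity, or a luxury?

-0.304 (inferior good)

At P = 40.7, Y = 1760: Q = 343.969.
Holding P constant, ∂Q/∂Y = -104.4/Y = -0.0593182.
η_Y = (∂Q/∂Y)·(Y/Q) = -0.0593182 × (1760/343.969) = -0.304.
Since η < 0, this is an inferior good.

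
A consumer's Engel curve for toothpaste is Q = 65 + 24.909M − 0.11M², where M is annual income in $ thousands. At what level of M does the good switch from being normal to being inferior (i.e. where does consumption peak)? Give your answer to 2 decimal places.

113.22

dQ/dM = 24.909 − 0.22M.
The good is inferior where dQ/dM < 0. Setting dQ/dM = 0 gives M = 24.909 / 0.22 = 113.22.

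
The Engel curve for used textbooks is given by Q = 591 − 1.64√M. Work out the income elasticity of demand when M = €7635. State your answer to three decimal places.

-0.160

At M = 7635: Q = 447.699.
dQ/dM = -1.64/(2√M) = -0.00938446 at this income.
η = (dQ/dM)·(M/Q) = -0.00938446 × (7635/447.699) = -0.160.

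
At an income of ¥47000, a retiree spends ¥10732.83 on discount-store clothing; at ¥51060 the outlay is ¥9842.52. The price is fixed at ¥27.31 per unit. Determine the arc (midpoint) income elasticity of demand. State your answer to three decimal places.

-1.045

With a constant price, Q₁ = 10732.83/27.31 = 393.000 and Q₂ = 9842.52/27.31 = 360.400 (equivalently, work directly with expenditure since P cancels).
Midpoint %ΔQ = (9842.52 − 10732.83)/10287.67 = -0.08654; midpoint %ΔI = (51060 − 47000)/49030 = 0.08281.
η = -0.08654 / 0.08281 = -1.045.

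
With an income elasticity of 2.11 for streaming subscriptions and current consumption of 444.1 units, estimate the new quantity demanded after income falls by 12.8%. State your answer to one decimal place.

%ΔQ ≈ η × %ΔI = 2.11 × (-12.8%) = -27.008%.
New Q ≈ 444.1 × (1 − 0.27008) = 324.2.

324.2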